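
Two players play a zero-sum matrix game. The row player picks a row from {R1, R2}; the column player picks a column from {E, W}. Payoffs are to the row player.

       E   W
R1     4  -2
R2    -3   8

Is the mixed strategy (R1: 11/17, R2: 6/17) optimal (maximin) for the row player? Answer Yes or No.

Yes

Against E this mix gives (11/17)·4 + (6/17)·(-3) = 26/17.
Against W this mix gives (11/17)·(-2) + (6/17)·8 = 26/17.
All of the column player's active replies (E, W) yield 26/17, and no column does worse for the row player. The mix makes the column player indifferent and guarantees 26/17, so it is optimal.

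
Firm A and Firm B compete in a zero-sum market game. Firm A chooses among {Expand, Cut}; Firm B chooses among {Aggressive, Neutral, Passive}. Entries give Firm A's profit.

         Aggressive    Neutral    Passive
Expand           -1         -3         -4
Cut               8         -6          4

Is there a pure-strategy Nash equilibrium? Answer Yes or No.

No

Row minima: Expand → -4, Cut → -6; maximin = -4.
Column maxima: Aggressive → 8, Neutral → -3, Passive → 4; minimax = -3.
-4 ≠ -3, so no pure-strategy equilibrium exists.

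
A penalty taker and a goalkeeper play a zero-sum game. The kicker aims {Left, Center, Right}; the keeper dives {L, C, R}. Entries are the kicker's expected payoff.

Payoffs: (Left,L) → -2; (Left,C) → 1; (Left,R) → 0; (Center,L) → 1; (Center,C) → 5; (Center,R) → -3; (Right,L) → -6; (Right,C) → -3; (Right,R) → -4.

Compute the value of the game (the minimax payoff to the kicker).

Row minima: Left → -2, Center → -3, Right → -6; maximin = -2.
Column maxima: L → 1, C → 5, R → 0; minimax = 0.
-2 ≠ 0, so there is no saddle point; optimal play is mixed.
Right is strictly dominated by Left, so the kicker never plays it.
C is strictly dominated by L (it gives the kicker strictly more in every row), so the keeper never plays it.
On the remaining 2×2 (Left, Center vs L, R):
Let the kicker play Left with probability p. Expected payoff against L: (-2)p + 1(1−p) = −3p + 1; against R: 0p + (-3)(1−p) = 3p − 3.
Setting these equal: −3p + 1 = 3p − 3 ⇒ −6p = -4 ⇒ p = 2/3, and the value is (-3)·(2/3) + 1 = -1.
For the keeper: with q = P(L), equating Left's and Center's payoffs gives −2q = 4q − 3 ⇒ q = 1/2.

-1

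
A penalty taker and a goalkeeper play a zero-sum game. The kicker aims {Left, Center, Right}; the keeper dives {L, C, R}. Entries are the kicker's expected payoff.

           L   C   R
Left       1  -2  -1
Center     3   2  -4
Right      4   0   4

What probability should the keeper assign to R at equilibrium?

Row minima: Left → -2, Center → -4, Right → 0; maximin = 0.
Column maxima: L → 4, C → 2, R → 4; minimax = 2.
0 ≠ 2, so there is no saddle point; optimal play is mixed.
Left is strictly dominated by Right, so the kicker never plays it.
L is strictly dominated by C (it gives the kicker strictly more in every row), so the keeper never plays it.
On the remaining 2×2 (Center, Right vs C, R):
Let the kicker play Center with probability p. Expected payoff against C: 2p + 0(1−p) = 2p; against R: (-4)p + 4(1−p) = −8p + 4.
Setting these equal: 2p = −8p + 4 ⇒ 10p = 4 ⇒ p = 2/5, and the value is (2)·(2/5) = 4/5.
For the keeper: with q = P(C), equating Center's and Right's payoffs gives 6q − 4 = −4q + 4 ⇒ q = 4/5.

1/5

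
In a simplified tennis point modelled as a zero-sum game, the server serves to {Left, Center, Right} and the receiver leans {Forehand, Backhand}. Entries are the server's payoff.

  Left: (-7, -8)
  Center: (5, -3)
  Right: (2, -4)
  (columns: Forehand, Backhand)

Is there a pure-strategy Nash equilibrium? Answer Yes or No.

Yes

Row minima: Left → -8, Center → -3, Right → -4; maximin = -3.
Column maxima: Forehand → 5, Backhand → -3; minimax = -3.
maximin = minimax = -3, so a saddle point exists.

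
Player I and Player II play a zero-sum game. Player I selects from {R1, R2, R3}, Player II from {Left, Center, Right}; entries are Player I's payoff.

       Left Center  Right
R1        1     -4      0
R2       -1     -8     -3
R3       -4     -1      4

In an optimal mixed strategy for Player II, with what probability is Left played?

3/8

Row minima: R1 → -4, R2 → -8, R3 → -4; maximin = -4.
Column maxima: Left → 1, Center → -1, Right → 4; minimax = -1.
-4 ≠ -1, so there is no saddle point; optimal play is mixed.
R2 is strictly dominated by R1, so Player I never plays it.
Right is strictly dominated by Center (it gives Player I strictly more in every row), so Player II never plays it.
On the remaining 2×2 (R1, R3 vs Left, Center):
Let Player I play R1 with probability p. Expected payoff against Left: 1p + (-4)(1−p) = 5p − 4; against Center: (-4)p + (-1)(1−p) = −3p − 1.
Setting these equal: 5p − 4 = −3p − 1 ⇒ 8p = 3 ⇒ p = 3/8, and the value is (5)·(3/8) − 4 = -17/8.
For Player II: with q = P(Left), equating R1's and R3's payoffs gives 5q − 4 = −3q − 1 ⇒ q = 3/8.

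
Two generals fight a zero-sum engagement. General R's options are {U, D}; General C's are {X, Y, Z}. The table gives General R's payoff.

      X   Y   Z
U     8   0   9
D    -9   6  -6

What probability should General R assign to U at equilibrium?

Row minima: U → 0, D → -9; maximin = 0.
Column maxima: X → 8, Y → 6, Z → 9; minimax = 6.
0 ≠ 6, so there is no saddle point; optimal play is mixed.
Z is strictly dominated by X (it gives General R strictly more in every row), so General C never plays it.
On the remaining 2×2 (U, D vs X, Y):
Let General R play U with probability p. Expected payoff against X: 8p + (-9)(1−p) = 17p − 9; against Y: 0p + 6(1−p) = −6p + 6.
Setting these equal: 17p − 9 = −6p + 6 ⇒ 23p = 15 ⇒ p = 15/23, and the value is (17)·(15/23) − 9 = 48/23.
For General C: with q = P(X), equating U's and D's payoffs gives 8q = −15q + 6 ⇒ q = 6/23.

15/23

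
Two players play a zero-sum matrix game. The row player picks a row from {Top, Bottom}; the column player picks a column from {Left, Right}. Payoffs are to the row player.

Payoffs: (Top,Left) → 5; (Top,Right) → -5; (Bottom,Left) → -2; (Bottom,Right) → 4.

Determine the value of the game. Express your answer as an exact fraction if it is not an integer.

Row minima: Top → -5, Bottom → -2; maximin = -2.
Column maxima: Left → 5, Right → 4; minimax = 4.
-2 ≠ 4, so there is no saddle point; optimal play is mixed.
Let the row player play Top with probability p. Expected payoff against Left: 5p + (-2)(1−p) = 7p − 2; against Right: (-5)p + 4(1−p) = −9p + 4.
Setting these equal: 7p − 2 = −9p + 4 ⇒ 16p = 6 ⇒ p = 3/8, and the value is (7)·(3/8) − 2 = 5/8.
For the column player: with q = P(Left), equating Top's and Bottom's payoffs gives 10q − 5 = −6q + 4 ⇒ q = 9/16.

5/8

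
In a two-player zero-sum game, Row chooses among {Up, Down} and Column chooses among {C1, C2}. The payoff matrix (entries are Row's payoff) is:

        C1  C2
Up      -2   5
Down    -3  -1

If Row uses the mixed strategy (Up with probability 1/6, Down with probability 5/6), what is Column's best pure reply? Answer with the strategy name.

C1

If Column plays C1, Row's expected payoff is (1/6)·(-2) + (5/6)·(-3) = -17/6.
If Column plays C2, Row's expected payoff is (1/6)·5 + (5/6)·(-1) = 0.
Column minimizes Row's payoff; the smallest is -17/6, so the best response is C1.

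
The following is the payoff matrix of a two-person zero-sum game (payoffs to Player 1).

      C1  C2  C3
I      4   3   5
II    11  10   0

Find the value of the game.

25/6

Row minima: I → 3, II → 0; maximin = 3.
Column maxima: C1 → 11, C2 → 10, C3 → 5; minimax = 5.
3 ≠ 5, so there is no saddle point; optimal play is mixed.
C1 is strictly dominated by C2 (it gives Player 1 strictly more in every row), so Player 2 never plays it.
On the remaining 2×2 (I, II vs C2, C3):
Let Player 1 play I with probability p. Expected payoff against C2: 3p + 10(1−p) = −7p + 10; against C3: 5p + 0(1−p) = 5p.
Setting these equal: −7p + 10 = 5p ⇒ −12p = -10 ⇒ p = 5/6, and the value is (-7)·(5/6) + 10 = 25/6.
For Player 2: with q = P(C2), equating I's and II's payoffs gives −2q + 5 = 10q ⇒ q = 5/12.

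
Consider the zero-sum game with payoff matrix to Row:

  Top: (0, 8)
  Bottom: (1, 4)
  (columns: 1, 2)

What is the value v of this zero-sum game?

1

Row minima: Top → 0, Bottom → 1; maximin = 1.
Column maxima: 1 → 1, 2 → 8; minimax = 1.
Since maximin = minimax = 1, there is a saddle point and the value is 1.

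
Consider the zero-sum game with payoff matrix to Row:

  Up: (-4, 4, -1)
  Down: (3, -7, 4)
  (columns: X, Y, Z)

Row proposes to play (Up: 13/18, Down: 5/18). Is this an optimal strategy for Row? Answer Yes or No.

Against X this mix gives (13/18)·(-4) + (5/18)·3 = -37/18.
Against Y this mix gives (13/18)·4 + (5/18)·(-7) = 17/18.
Against Z this mix gives (13/18)·(-1) + (5/18)·4 = 7/18.
Column will play X, holding Row to -37/18. Shifting weight toward the row that does better against X would raise this floor (the equalizing mix achieves -8/9 against both X and Y), so the proposed strategy is not optimal.

No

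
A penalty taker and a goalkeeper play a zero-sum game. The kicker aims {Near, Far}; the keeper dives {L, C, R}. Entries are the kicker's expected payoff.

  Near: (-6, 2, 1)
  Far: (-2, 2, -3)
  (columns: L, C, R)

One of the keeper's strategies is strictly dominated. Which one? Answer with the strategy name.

C

L holds the kicker's payoff strictly below C in every row: -6 < 2, -2 < 2.
So C is strictly dominated for the keeper.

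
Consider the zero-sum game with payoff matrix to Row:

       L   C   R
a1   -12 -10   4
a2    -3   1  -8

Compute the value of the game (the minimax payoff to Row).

-36/7

Row minima: a1 → -12, a2 → -8; maximin = -8.
Column maxima: L → -3, C → 1, R → 4; minimax = -3.
-8 ≠ -3, so there is no saddle point; optimal play is mixed.
C is strictly dominated by L (it gives Row strictly more in every row), so Column never plays it.
On the remaining 2×2 (a1, a2 vs L, R):
Let Row play a1 with probability p. Expected payoff against L: (-12)p + (-3)(1−p) = −9p − 3; against R: 4p + (-8)(1−p) = 12p − 8.
Setting these equal: −9p − 3 = 12p − 8 ⇒ −21p = -5 ⇒ p = 5/21, and the value is (-9)·(5/21) − 3 = -36/7.
For Column: with q = P(L), equating a1's and a2's payoffs gives −16q + 4 = 5q − 8 ⇒ q = 4/7.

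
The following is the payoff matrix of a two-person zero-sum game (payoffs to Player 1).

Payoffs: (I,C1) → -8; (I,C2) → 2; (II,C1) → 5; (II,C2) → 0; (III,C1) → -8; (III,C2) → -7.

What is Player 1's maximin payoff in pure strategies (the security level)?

0

Row minima: I → -8, II → 0, III → -8.
The best of these is 0.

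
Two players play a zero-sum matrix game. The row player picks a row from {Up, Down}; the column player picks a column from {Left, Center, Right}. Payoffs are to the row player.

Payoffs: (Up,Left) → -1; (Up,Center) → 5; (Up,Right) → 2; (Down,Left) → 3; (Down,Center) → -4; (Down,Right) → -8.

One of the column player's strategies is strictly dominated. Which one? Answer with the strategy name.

Right holds the row player's payoff strictly below Center in every row: 2 < 5, -8 < -4.
So Center is strictly dominated for the column player.

Center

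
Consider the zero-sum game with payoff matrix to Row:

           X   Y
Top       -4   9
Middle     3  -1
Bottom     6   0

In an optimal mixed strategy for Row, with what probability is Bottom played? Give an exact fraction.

Row minima: Top → -4, Middle → -1, Bottom → 0; maximin = 0.
Column maxima: X → 6, Y → 9; minimax = 6.
0 ≠ 6, so there is no saddle point; optimal play is mixed.
Middle is strictly dominated by Bottom, so Row never plays it.
On the remaining 2×2 (Top, Bottom vs X, Y):
Let Row play Top with probability p. Expected payoff against X: (-4)p + 6(1−p) = −10p + 6; against Y: 9p + 0(1−p) = 9p.
Setting these equal: −10p + 6 = 9p ⇒ −19p = -6 ⇒ p = 6/19, and the value is (-10)·(6/19) + 6 = 54/19.
For Column: with q = P(X), equating Top's and Bottom's payoffs gives −13q + 9 = 6q ⇒ q = 9/19.

13/19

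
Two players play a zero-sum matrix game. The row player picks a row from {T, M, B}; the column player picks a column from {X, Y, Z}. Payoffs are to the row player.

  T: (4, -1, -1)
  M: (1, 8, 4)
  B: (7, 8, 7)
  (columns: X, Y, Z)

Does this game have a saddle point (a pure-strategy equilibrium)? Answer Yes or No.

Yes

Row minima: T → -1, M → 1, B → 7; maximin = 7.
Column maxima: X → 7, Y → 8, Z → 7; minimax = 7.
maximin = minimax = 7, so a saddle point exists.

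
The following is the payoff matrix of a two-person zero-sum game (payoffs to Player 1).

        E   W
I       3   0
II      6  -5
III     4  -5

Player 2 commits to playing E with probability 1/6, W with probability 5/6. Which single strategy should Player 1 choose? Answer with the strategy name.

I

Expected payoff of I: (1/6)·3 + (5/6)·0 = 1/2.
Expected payoff of II: (1/6)·6 + (5/6)·(-5) = -19/6.
Expected payoff of III: (1/6)·4 + (5/6)·(-5) = -7/2.
The largest is 1/2, so Player 1's best response is I.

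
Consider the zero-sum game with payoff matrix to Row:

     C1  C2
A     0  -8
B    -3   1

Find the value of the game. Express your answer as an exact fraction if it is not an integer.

-2

Row minima: A → -8, B → -3; maximin = -3.
Column maxima: C1 → 0, C2 → 1; minimax = 0.
-3 ≠ 0, so there is no saddle point; optimal play is mixed.
Let Row play A with probability p. Expected payoff against C1: 0p + (-3)(1−p) = 3p − 3; against C2: (-8)p + 1(1−p) = −9p + 1.
Setting these equal: 3p − 3 = −9p + 1 ⇒ 12p = 4 ⇒ p = 1/3, and the value is (3)·(1/3) − 3 = -2.
For Column: with q = P(C1), equating A's and B's payoffs gives 8q − 8 = −4q + 1 ⇒ q = 3/4.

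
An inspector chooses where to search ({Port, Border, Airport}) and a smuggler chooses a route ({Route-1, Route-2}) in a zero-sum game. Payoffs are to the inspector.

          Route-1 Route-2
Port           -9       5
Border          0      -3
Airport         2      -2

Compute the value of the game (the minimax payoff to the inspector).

Row minima: Port → -9, Border → -3, Airport → -2; maximin = -2.
Column maxima: Route-1 → 2, Route-2 → 5; minimax = 2.
-2 ≠ 2, so there is no saddle point; optimal play is mixed.
Border is strictly dominated by Airport, so the inspector never plays it.
On the remaining 2×2 (Port, Airport vs Route-1, Route-2):
Let the inspector play Port with probability p. Expected payoff against Route-1: (-9)p + 2(1−p) = −11p + 2; against Route-2: 5p + (-2)(1−p) = 7p − 2.
Setting these equal: −11p + 2 = 7p − 2 ⇒ −18p = -4 ⇒ p = 2/9, and the value is (-11)·(2/9) + 2 = -4/9.
For the smuggler: with q = P(Route-1), equating Port's and Airport's payoffs gives −14q + 5 = 4q − 2 ⇒ q = 7/18.

-4/9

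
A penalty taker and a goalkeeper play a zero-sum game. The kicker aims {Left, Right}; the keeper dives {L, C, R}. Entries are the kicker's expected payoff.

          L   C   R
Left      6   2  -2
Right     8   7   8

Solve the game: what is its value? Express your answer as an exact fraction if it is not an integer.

7

Row minima: Left → -2, Right → 7; maximin = 7.
Column maxima: L → 8, C → 7, R → 8; minimax = 7.
Since maximin = minimax = 7, there is a saddle point and the value is 7.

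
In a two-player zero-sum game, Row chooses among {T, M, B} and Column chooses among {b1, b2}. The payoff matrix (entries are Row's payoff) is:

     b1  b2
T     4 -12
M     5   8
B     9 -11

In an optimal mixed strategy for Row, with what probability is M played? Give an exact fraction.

Row minima: T → -12, M → 5, B → -11; maximin = 5.
Column maxima: b1 → 9, b2 → 8; minimax = 8.
5 ≠ 8, so there is no saddle point; optimal play is mixed.
T is strictly dominated by M, so Row never plays it.
On the remaining 2×2 (M, B vs b1, b2):
Let Row play M with probability p. Expected payoff against b1: 5p + 9(1−p) = −4p + 9; against b2: 8p + (-11)(1−p) = 19p − 11.
Setting these equal: −4p + 9 = 19p − 11 ⇒ −23p = -20 ⇒ p = 20/23, and the value is (-4)·(20/23) + 9 = 127/23.
For Column: with q = P(b1), equating M's and B's payoffs gives −3q + 8 = 20q − 11 ⇒ q = 19/23.

20/23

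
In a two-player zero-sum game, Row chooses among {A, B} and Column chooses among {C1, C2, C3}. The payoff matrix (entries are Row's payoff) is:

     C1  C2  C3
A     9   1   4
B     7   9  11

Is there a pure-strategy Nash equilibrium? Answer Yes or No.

No

Row minima: A → 1, B → 7; maximin = 7.
Column maxima: C1 → 9, C2 → 9, C3 → 11; minimax = 9.
7 ≠ 9, so no pure-strategy equilibrium exists.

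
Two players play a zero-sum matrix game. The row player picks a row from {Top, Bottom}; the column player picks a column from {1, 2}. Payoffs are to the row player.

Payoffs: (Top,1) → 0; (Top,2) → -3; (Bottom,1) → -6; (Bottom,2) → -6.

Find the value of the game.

Row minima: Top → -3, Bottom → -6; maximin = -3.
Column maxima: 1 → 0, 2 → -3; minimax = -3.
Since maximin = minimax = -3, there is a saddle point and the value is -3.

-3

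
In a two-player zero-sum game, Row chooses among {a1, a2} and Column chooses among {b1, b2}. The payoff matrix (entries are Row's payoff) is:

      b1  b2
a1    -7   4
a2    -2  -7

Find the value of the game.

-57/16

Row minima: a1 → -7, a2 → -7; maximin = -7.
Column maxima: b1 → -2, b2 → 4; minimax = -2.
-7 ≠ -2, so there is no saddle point; optimal play is mixed.
Let Row play a1 with probability p. Expected payoff against b1: (-7)p + (-2)(1−p) = −5p − 2; against b2: 4p + (-7)(1−p) = 11p − 7.
Setting these equal: −5p − 2 = 11p − 7 ⇒ −16p = -5 ⇒ p = 5/16, and the value is (-5)·(5/16) − 2 = -57/16.
For Column: with q = P(b1), equating a1's and a2's payoffs gives −11q + 4 = 5q − 7 ⇒ q = 11/16.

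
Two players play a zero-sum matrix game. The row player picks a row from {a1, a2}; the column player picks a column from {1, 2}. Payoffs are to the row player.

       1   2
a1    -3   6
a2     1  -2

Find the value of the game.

Row minima: a1 → -3, a2 → -2; maximin = -2.
Column maxima: 1 → 1, 2 → 6; minimax = 1.
-2 ≠ 1, so there is no saddle point; optimal play is mixed.
Let the row player play a1 with probability p. Expected payoff against 1: (-3)p + 1(1−p) = −4p + 1; against 2: 6p + (-2)(1−p) = 8p − 2.
Setting these equal: −4p + 1 = 8p − 2 ⇒ −12p = -3 ⇒ p = 1/4, and the value is (-4)·(1/4) + 1 = 0.
For the column player: with q = P(1), equating a1's and a2's payoffs gives −9q + 6 = 3q − 2 ⇒ q = 2/3.

0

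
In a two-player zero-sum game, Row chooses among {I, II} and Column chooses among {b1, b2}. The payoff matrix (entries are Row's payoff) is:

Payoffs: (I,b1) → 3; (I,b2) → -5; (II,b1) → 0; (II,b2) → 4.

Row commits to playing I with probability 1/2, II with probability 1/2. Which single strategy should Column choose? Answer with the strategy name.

b2

If Column plays b1, Row's expected payoff is (1/2)·3 + (1/2)·0 = 3/2.
If Column plays b2, Row's expected payoff is (1/2)·(-5) + (1/2)·4 = -1/2.
Column minimizes Row's payoff; the smallest is -1/2, so the best response is b2.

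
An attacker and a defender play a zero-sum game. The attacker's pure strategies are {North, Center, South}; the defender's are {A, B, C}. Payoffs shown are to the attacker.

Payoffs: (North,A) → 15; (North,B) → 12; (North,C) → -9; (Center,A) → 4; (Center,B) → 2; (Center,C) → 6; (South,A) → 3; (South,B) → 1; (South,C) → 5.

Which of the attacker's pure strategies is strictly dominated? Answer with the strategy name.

Center gives a strictly higher payoff than South against every column: 4 > 3, 2 > 1, 6 > 5.
So South is strictly dominated and the attacker never plays it.

South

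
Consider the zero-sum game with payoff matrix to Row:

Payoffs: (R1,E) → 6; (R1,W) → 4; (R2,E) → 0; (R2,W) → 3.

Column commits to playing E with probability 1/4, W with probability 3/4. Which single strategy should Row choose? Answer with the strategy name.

Expected payoff of R1: (1/4)·6 + (3/4)·4 = 9/2.
Expected payoff of R2: (1/4)·0 + (3/4)·3 = 9/4.
The largest is 9/2, so Row's best response is R1.

R1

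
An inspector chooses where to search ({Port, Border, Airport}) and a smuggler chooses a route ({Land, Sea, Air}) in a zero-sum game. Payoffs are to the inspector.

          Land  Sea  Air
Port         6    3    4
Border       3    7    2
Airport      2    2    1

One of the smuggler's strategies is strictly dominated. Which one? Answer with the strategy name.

Air holds the inspector's payoff strictly below Land in every row: 4 < 6, 2 < 3, 1 < 2.
So Land is strictly dominated for the smuggler.

Land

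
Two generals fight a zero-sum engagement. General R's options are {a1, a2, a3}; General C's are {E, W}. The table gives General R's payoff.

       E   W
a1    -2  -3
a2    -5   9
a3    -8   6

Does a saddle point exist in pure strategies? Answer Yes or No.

No

Row minima: a1 → -3, a2 → -5, a3 → -8; maximin = -3.
Column maxima: E → -2, W → 9; minimax = -2.
-3 ≠ -2, so no pure-strategy equilibrium exists.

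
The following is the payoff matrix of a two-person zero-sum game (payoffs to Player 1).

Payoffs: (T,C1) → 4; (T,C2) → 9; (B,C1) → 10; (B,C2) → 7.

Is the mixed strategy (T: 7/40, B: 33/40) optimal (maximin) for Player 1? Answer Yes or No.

No

Against C1 this mix gives (7/40)·4 + (33/40)·10 = 179/20.
Against C2 this mix gives (7/40)·9 + (33/40)·7 = 147/20.
Player 2 will play C2, holding Player 1 to 147/20. Shifting weight toward the row that does better against C2 would raise this floor (the equalizing mix achieves 31/4 against both C2 and C1), so the proposed strategy is not optimal.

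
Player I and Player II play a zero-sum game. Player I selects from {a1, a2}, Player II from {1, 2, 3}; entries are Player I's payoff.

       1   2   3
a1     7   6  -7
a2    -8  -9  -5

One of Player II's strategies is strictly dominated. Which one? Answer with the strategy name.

2 holds Player I's payoff strictly below 1 in every row: 6 < 7, -9 < -8.
So 1 is strictly dominated for Player II.

1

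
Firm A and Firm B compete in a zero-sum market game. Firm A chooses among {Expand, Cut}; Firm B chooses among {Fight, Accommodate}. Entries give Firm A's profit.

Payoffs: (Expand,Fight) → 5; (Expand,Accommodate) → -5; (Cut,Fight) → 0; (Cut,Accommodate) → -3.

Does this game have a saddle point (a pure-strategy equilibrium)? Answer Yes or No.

Yes

Row minima: Expand → -5, Cut → -3; maximin = -3.
Column maxima: Fight → 5, Accommodate → -3; minimax = -3.
maximin = minimax = -3, so a saddle point exists.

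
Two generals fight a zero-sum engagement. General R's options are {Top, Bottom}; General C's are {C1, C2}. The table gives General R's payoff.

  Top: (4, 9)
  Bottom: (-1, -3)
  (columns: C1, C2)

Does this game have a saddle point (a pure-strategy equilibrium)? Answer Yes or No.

Yes

Row minima: Top → 4, Bottom → -3; maximin = 4.
Column maxima: C1 → 4, C2 → 9; minimax = 4.
maximin = minimax = 4, so a saddle point exists.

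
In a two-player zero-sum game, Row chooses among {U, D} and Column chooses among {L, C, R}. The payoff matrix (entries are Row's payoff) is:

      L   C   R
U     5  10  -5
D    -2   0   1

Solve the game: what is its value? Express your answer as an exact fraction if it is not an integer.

-5/13

Row minima: U → -5, D → -2; maximin = -2.
Column maxima: L → 5, C → 10, R → 1; minimax = 1.
-2 ≠ 1, so there is no saddle point; optimal play is mixed.
C is strictly dominated by L (it gives Row strictly more in every row), so Column never plays it.
On the remaining 2×2 (U, D vs L, R):
Let Row play U with probability p. Expected payoff against L: 5p + (-2)(1−p) = 7p − 2; against R: (-5)p + 1(1−p) = −6p + 1.
Setting these equal: 7p − 2 = −6p + 1 ⇒ 13p = 3 ⇒ p = 3/13, and the value is (7)·(3/13) − 2 = -5/13.
For Column: with q = P(L), equating U's and D's payoffs gives 10q − 5 = −3q + 1 ⇒ q = 6/13.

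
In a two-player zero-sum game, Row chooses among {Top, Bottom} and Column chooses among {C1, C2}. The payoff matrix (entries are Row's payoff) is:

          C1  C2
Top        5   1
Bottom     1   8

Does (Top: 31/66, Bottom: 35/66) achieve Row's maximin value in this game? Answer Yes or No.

Against C1 this mix gives (31/66)·5 + (35/66)·1 = 95/33.
Against C2 this mix gives (31/66)·1 + (35/66)·8 = 311/66.
Column will play C1, holding Row to 95/33. Shifting weight toward the row that does better against C1 would raise this floor (the equalizing mix achieves 39/11 against both C1 and C2), so the proposed strategy is not optimal.

No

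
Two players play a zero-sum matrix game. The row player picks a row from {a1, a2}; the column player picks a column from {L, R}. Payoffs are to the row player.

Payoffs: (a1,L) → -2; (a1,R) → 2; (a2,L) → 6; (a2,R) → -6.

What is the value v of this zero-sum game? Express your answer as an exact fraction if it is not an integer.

0

Row minima: a1 → -2, a2 → -6; maximin = -2.
Column maxima: L → 6, R → 2; minimax = 2.
-2 ≠ 2, so there is no saddle point; optimal play is mixed.
Let the row player play a1 with probability p. Expected payoff against L: (-2)p + 6(1−p) = −8p + 6; against R: 2p + (-6)(1−p) = 8p − 6.
Setting these equal: −8p + 6 = 8p − 6 ⇒ −16p = -12 ⇒ p = 3/4, and the value is (-8)·(3/4) + 6 = 0.
For the column player: with q = P(L), equating a1's and a2's payoffs gives −4q + 2 = 12q − 6 ⇒ q = 1/2.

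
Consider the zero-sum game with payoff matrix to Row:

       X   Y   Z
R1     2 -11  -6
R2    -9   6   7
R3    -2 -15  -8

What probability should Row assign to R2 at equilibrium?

13/28

Row minima: R1 → -11, R2 → -9, R3 → -15; maximin = -9.
Column maxima: X → 2, Y → 6, Z → 7; minimax = 2.
-9 ≠ 2, so there is no saddle point; optimal play is mixed.
R3 is strictly dominated by R1, so Row never plays it.
Z is strictly dominated by Y (it gives Row strictly more in every row), so Column never plays it.
On the remaining 2×2 (R1, R2 vs X, Y):
Let Row play R1 with probability p. Expected payoff against X: 2p + (-9)(1−p) = 11p − 9; against Y: (-11)p + 6(1−p) = −17p + 6.
Setting these equal: 11p − 9 = −17p + 6 ⇒ 28p = 15 ⇒ p = 15/28, and the value is (11)·(15/28) − 9 = -87/28.
For Column: with q = P(X), equating R1's and R2's payoffs gives 13q − 11 = −15q + 6 ⇒ q = 17/28.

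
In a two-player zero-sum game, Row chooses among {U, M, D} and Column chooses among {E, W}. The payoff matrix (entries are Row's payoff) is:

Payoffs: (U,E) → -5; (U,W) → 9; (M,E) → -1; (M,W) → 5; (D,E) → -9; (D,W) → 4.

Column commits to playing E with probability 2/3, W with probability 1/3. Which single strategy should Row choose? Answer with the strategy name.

Expected payoff of U: (2/3)·(-5) + (1/3)·9 = -1/3.
Expected payoff of M: (2/3)·(-1) + (1/3)·5 = 1.
Expected payoff of D: (2/3)·(-9) + (1/3)·4 = -14/3.
The largest is 1, so Row's best response is M.

M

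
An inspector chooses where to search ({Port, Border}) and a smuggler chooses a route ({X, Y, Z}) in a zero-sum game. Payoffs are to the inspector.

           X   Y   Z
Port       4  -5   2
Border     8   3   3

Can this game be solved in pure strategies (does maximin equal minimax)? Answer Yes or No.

Yes

Row minima: Port → -5, Border → 3; maximin = 3.
Column maxima: X → 8, Y → 3, Z → 3; minimax = 3.
maximin = minimax = 3, so a saddle point exists.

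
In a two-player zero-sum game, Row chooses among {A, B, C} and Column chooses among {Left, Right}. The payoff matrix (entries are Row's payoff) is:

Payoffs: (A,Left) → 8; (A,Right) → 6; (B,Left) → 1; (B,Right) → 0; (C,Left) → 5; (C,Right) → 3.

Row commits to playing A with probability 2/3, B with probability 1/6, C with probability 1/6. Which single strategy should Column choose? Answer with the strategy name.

Right

If Column plays Left, Row's expected payoff is (2/3)·8 + (1/6)·1 + (1/6)·5 = 19/3.
If Column plays Right, Row's expected payoff is (2/3)·6 + (1/6)·0 + (1/6)·3 = 9/2.
Column minimizes Row's payoff; the smallest is 9/2, so the best response is Right.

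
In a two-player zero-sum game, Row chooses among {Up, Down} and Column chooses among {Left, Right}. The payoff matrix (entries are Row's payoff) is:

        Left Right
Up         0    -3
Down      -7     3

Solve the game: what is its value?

-21/13

Row minima: Up → -3, Down → -7; maximin = -3.
Column maxima: Left → 0, Right → 3; minimax = 0.
-3 ≠ 0, so there is no saddle point; optimal play is mixed.
Let Row play Up with probability p. Expected payoff against Left: 0p + (-7)(1−p) = 7p − 7; against Right: (-3)p + 3(1−p) = −6p + 3.
Setting these equal: 7p − 7 = −6p + 3 ⇒ 13p = 10 ⇒ p = 10/13, and the value is (7)·(10/13) − 7 = -21/13.
For Column: with q = P(Left), equating Up's and Down's payoffs gives 3q − 3 = −10q + 3 ⇒ q = 6/13.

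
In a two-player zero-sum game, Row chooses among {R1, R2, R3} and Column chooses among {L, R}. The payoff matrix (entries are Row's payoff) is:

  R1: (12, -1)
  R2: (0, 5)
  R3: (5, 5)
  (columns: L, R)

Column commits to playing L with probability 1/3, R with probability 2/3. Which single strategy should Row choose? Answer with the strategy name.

Expected payoff of R1: (1/3)·12 + (2/3)·(-1) = 10/3.
Expected payoff of R2: (1/3)·0 + (2/3)·5 = 10/3.
Expected payoff of R3: (1/3)·5 + (2/3)·5 = 5.
The largest is 5, so Row's best response is R3.

R3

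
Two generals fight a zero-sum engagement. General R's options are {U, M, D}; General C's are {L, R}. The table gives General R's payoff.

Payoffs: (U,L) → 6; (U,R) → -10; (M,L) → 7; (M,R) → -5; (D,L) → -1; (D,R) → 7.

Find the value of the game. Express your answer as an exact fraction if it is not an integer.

11/5

Row minima: U → -10, M → -5, D → -1; maximin = -1.
Column maxima: L → 7, R → 7; minimax = 7.
-1 ≠ 7, so there is no saddle point; optimal play is mixed.
U is strictly dominated by M, so General R never plays it.
On the remaining 2×2 (M, D vs L, R):
Let General R play M with probability p. Expected payoff against L: 7p + (-1)(1−p) = 8p − 1; against R: (-5)p + 7(1−p) = −12p + 7.
Setting these equal: 8p − 1 = −12p + 7 ⇒ 20p = 8 ⇒ p = 2/5, and the value is (8)·(2/5) − 1 = 11/5.
For General C: with q = P(L), equating M's and D's payoffs gives 12q − 5 = −8q + 7 ⇒ q = 3/5.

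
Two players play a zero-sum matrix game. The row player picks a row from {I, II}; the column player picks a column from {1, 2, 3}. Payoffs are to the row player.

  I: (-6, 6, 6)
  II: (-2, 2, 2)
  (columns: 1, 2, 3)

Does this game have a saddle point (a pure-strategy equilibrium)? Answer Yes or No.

Yes

Row minima: I → -6, II → -2; maximin = -2.
Column maxima: 1 → -2, 2 → 6, 3 → 6; minimax = -2.
maximin = minimax = -2, so a saddle point exists.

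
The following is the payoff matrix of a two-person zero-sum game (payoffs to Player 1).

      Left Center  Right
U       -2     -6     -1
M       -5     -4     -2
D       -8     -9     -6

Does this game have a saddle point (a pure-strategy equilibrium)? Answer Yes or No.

No

Row minima: U → -6, M → -5, D → -9; maximin = -5.
Column maxima: Left → -2, Center → -4, Right → -1; minimax = -4.
-5 ≠ -4, so no pure-strategy equilibrium exists.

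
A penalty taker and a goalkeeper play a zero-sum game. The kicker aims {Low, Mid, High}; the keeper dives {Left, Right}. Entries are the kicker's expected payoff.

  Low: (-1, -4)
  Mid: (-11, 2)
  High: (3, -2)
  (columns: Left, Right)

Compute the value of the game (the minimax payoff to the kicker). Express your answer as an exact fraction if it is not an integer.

Row minima: Low → -4, Mid → -11, High → -2; maximin = -2.
Column maxima: Left → 3, Right → 2; minimax = 2.
-2 ≠ 2, so there is no saddle point; optimal play is mixed.
Low is strictly dominated by High, so the kicker never plays it.
On the remaining 2×2 (Mid, High vs Left, Right):
Let the kicker play Mid with probability p. Expected payoff against Left: (-11)p + 3(1−p) = −14p + 3; against Right: 2p + (-2)(1−p) = 4p − 2.
Setting these equal: −14p + 3 = 4p − 2 ⇒ −18p = -5 ⇒ p = 5/18, and the value is (-14)·(5/18) + 3 = -8/9.
For the keeper: with q = P(Left), equating Mid's and High's payoffs gives −13q + 2 = 5q − 2 ⇒ q = 2/9.

-8/9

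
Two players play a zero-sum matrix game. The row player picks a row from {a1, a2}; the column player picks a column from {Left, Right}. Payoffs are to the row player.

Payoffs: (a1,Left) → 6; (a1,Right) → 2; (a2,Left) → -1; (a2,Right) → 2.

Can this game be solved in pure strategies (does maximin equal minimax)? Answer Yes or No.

Yes

Row minima: a1 → 2, a2 → -1; maximin = 2.
Column maxima: Left → 6, Right → 2; minimax = 2.
maximin = minimax = 2, so a saddle point exists.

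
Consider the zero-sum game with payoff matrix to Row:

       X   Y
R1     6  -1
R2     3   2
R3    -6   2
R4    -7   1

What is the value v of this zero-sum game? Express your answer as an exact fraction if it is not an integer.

2

Row minima: R1 → -1, R2 → 2, R3 → -6, R4 → -7; maximin = 2.
Column maxima: X → 6, Y → 2; minimax = 2.
Since maximin = minimax = 2, there is a saddle point and the value is 2.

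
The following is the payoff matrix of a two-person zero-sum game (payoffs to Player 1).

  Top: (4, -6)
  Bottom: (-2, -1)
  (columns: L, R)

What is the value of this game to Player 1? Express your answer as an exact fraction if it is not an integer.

-16/11

Row minima: Top → -6, Bottom → -2; maximin = -2.
Column maxima: L → 4, R → -1; minimax = -1.
-2 ≠ -1, so there is no saddle point; optimal play is mixed.
Let Player 1 play Top with probability p. Expected payoff against L: 4p + (-2)(1−p) = 6p − 2; against R: (-6)p + (-1)(1−p) = −5p − 1.
Setting these equal: 6p − 2 = −5p − 1 ⇒ 11p = 1 ⇒ p = 1/11, and the value is (6)·(1/11) − 2 = -16/11.
For Player 2: with q = P(L), equating Top's and Bottom's payoffs gives 10q − 6 = −q − 1 ⇒ q = 5/11.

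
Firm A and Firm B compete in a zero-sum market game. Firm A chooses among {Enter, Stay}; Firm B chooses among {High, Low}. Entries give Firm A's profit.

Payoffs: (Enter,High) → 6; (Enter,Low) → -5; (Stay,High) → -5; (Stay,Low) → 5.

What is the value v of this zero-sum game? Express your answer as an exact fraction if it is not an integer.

Row minima: Enter → -5, Stay → -5; maximin = -5.
Column maxima: High → 6, Low → 5; minimax = 5.
-5 ≠ 5, so there is no saddle point; optimal play is mixed.
Let Firm A play Enter with probability p. Expected payoff against High: 6p + (-5)(1−p) = 11p − 5; against Low: (-5)p + 5(1−p) = −10p + 5.
Setting these equal: 11p − 5 = −10p + 5 ⇒ 21p = 10 ⇒ p = 10/21, and the value is (11)·(10/21) − 5 = 5/21.
For Firm B: with q = P(High), equating Enter's and Stay's payoffs gives 11q − 5 = −10q + 5 ⇒ q = 10/21.

5/21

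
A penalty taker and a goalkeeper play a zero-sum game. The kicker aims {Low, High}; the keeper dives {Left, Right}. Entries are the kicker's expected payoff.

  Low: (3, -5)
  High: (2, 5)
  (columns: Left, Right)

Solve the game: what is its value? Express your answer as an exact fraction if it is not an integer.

Row minima: Low → -5, High → 2; maximin = 2.
Column maxima: Left → 3, Right → 5; minimax = 3.
2 ≠ 3, so there is no saddle point; optimal play is mixed.
Let the kicker play Low with probability p. Expected payoff against Left: 3p + 2(1−p) = p + 2; against Right: (-5)p + 5(1−p) = −10p + 5.
Setting these equal: p + 2 = −10p + 5 ⇒ 11p = 3 ⇒ p = 3/11, and the value is (1)·(3/11) + 2 = 25/11.
For the keeper: with q = P(Left), equating Low's and High's payoffs gives 8q − 5 = −3q + 5 ⇒ q = 10/11.

25/11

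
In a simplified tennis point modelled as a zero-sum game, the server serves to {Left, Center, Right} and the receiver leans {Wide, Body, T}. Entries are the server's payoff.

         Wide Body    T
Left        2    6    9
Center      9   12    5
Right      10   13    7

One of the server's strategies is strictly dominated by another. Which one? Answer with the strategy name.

Right gives a strictly higher payoff than Center against every column: 10 > 9, 13 > 12, 7 > 5.
So Center is strictly dominated and the server never plays it.

Center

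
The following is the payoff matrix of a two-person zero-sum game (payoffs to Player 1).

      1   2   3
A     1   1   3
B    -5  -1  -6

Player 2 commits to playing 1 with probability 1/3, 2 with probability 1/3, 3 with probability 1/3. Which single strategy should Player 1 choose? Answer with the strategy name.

A

Expected payoff of A: (1/3)·1 + (1/3)·1 + (1/3)·3 = 5/3.
Expected payoff of B: (1/3)·(-5) + (1/3)·(-1) + (1/3)·(-6) = -4.
The largest is 5/3, so Player 1's best response is A.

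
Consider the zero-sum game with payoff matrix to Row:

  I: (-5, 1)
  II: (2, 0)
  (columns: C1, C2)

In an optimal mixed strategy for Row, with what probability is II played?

Row minima: I → -5, II → 0; maximin = 0.
Column maxima: C1 → 2, C2 → 1; minimax = 1.
0 ≠ 1, so there is no saddle point; optimal play is mixed.
Let Row play I with probability p. Expected payoff against C1: (-5)p + 2(1−p) = −7p + 2; against C2: 1p + 0(1−p) = p.
Setting these equal: −7p + 2 = p ⇒ −8p = -2 ⇒ p = 1/4, and the value is (-7)·(1/4) + 2 = 1/4.
For Column: with q = P(C1), equating I's and II's payoffs gives −6q + 1 = 2q ⇒ q = 1/8.

3/4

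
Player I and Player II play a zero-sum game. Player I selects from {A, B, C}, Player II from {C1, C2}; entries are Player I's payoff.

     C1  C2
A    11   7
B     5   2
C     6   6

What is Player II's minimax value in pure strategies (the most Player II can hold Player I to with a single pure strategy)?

Column maxima: C1 → 11, C2 → 7.
The smallest of these is 7.

7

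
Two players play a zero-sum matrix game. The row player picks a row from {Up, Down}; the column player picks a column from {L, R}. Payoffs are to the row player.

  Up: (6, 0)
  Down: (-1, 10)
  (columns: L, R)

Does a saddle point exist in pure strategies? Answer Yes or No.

No

Row minima: Up → 0, Down → -1; maximin = 0.
Column maxima: L → 6, R → 10; minimax = 6.
0 ≠ 6, so no pure-strategy equilibrium exists.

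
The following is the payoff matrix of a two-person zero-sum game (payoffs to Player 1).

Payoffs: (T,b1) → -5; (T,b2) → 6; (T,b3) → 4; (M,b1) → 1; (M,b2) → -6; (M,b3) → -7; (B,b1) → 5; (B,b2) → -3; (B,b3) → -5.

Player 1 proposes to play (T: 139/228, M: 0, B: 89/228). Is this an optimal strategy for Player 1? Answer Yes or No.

Against b1 this mix gives (139/228)·(-5) + (89/228)·5 = -125/114.
Against b2 this mix gives (139/228)·6 + (89/228)·(-3) = 189/76.
Against b3 this mix gives (139/228)·4 + (89/228)·(-5) = 37/76.
Player 2 will play b1, holding Player 1 to -125/114. Shifting weight toward the row that does better against b1 would raise this floor (the equalizing mix achieves -5/19 against both b1 and b3), so the proposed strategy is not optimal.

No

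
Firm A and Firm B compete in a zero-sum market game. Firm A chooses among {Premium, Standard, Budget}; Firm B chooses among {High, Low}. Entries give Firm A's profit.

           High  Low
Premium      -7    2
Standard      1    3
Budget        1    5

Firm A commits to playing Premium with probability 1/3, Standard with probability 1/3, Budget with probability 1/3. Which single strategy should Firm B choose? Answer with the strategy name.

If Firm B plays High, Firm A's expected payoff is (1/3)·(-7) + (1/3)·1 + (1/3)·1 = -5/3.
If Firm B plays Low, Firm A's expected payoff is (1/3)·2 + (1/3)·3 + (1/3)·5 = 10/3.
Firm B minimizes Firm A's payoff; the smallest is -5/3, so the best response is High.

High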